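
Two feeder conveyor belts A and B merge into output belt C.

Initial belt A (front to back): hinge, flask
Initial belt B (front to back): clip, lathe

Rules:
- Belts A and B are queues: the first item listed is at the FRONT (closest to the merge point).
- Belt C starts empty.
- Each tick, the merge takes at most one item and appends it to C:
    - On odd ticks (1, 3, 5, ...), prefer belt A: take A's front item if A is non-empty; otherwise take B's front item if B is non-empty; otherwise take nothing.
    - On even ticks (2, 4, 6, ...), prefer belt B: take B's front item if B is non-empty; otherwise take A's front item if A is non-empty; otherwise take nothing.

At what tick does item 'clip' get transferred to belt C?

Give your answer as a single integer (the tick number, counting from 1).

Tick 1: prefer A, take hinge from A; A=[flask] B=[clip,lathe] C=[hinge]
Tick 2: prefer B, take clip from B; A=[flask] B=[lathe] C=[hinge,clip]

Answer: 2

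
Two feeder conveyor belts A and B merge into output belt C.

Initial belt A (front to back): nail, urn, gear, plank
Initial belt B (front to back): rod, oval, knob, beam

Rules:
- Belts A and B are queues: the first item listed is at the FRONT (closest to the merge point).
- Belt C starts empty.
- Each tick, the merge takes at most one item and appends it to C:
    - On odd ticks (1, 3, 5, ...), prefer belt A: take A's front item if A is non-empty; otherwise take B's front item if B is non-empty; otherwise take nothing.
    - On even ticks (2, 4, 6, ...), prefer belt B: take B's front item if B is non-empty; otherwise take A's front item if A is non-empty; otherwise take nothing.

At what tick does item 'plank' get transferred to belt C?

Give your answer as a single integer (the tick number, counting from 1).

Tick 1: prefer A, take nail from A; A=[urn,gear,plank] B=[rod,oval,knob,beam] C=[nail]
Tick 2: prefer B, take rod from B; A=[urn,gear,plank] B=[oval,knob,beam] C=[nail,rod]
Tick 3: prefer A, take urn from A; A=[gear,plank] B=[oval,knob,beam] C=[nail,rod,urn]
Tick 4: prefer B, take oval from B; A=[gear,plank] B=[knob,beam] C=[nail,rod,urn,oval]
Tick 5: prefer A, take gear from A; A=[plank] B=[knob,beam] C=[nail,rod,urn,oval,gear]
Tick 6: prefer B, take knob from B; A=[plank] B=[beam] C=[nail,rod,urn,oval,gear,knob]
Tick 7: prefer A, take plank from A; A=[-] B=[beam] C=[nail,rod,urn,oval,gear,knob,plank]

Answer: 7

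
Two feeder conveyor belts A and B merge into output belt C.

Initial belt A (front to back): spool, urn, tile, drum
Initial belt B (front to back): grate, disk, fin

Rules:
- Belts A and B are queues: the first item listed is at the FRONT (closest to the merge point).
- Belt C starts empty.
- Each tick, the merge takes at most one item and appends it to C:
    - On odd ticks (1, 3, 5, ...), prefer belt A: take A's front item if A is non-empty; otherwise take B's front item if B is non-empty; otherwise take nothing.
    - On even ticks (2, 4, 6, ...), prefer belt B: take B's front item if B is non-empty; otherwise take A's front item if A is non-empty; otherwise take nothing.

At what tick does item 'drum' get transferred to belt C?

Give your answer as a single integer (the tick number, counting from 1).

Tick 1: prefer A, take spool from A; A=[urn,tile,drum] B=[grate,disk,fin] C=[spool]
Tick 2: prefer B, take grate from B; A=[urn,tile,drum] B=[disk,fin] C=[spool,grate]
Tick 3: prefer A, take urn from A; A=[tile,drum] B=[disk,fin] C=[spool,grate,urn]
Tick 4: prefer B, take disk from B; A=[tile,drum] B=[fin] C=[spool,grate,urn,disk]
Tick 5: prefer A, take tile from A; A=[drum] B=[fin] C=[spool,grate,urn,disk,tile]
Tick 6: prefer B, take fin from B; A=[drum] B=[-] C=[spool,grate,urn,disk,tile,fin]
Tick 7: prefer A, take drum from A; A=[-] B=[-] C=[spool,grate,urn,disk,tile,fin,drum]

Answer: 7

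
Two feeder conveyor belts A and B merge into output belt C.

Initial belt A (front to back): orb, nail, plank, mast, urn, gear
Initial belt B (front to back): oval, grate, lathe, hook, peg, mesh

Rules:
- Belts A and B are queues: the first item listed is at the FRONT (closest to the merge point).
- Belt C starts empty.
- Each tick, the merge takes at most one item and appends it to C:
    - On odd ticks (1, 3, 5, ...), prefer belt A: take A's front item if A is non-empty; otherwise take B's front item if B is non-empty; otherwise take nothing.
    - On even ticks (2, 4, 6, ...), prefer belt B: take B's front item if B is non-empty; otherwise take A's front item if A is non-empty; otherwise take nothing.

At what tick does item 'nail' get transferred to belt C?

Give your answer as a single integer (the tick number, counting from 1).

Tick 1: prefer A, take orb from A; A=[nail,plank,mast,urn,gear] B=[oval,grate,lathe,hook,peg,mesh] C=[orb]
Tick 2: prefer B, take oval from B; A=[nail,plank,mast,urn,gear] B=[grate,lathe,hook,peg,mesh] C=[orb,oval]
Tick 3: prefer A, take nail from A; A=[plank,mast,urn,gear] B=[grate,lathe,hook,peg,mesh] C=[orb,oval,nail]

Answer: 3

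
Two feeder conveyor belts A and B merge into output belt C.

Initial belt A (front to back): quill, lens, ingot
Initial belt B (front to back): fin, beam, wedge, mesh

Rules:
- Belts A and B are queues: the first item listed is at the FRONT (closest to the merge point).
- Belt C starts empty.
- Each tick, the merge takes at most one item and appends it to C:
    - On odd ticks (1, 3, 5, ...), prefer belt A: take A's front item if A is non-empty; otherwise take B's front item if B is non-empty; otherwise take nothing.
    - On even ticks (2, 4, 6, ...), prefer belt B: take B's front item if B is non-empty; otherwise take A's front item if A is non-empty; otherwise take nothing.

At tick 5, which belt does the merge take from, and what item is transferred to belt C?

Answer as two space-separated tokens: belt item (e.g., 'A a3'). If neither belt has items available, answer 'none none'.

Answer: A ingot

Derivation:
Tick 1: prefer A, take quill from A; A=[lens,ingot] B=[fin,beam,wedge,mesh] C=[quill]
Tick 2: prefer B, take fin from B; A=[lens,ingot] B=[beam,wedge,mesh] C=[quill,fin]
Tick 3: prefer A, take lens from A; A=[ingot] B=[beam,wedge,mesh] C=[quill,fin,lens]
Tick 4: prefer B, take beam from B; A=[ingot] B=[wedge,mesh] C=[quill,fin,lens,beam]
Tick 5: prefer A, take ingot from A; A=[-] B=[wedge,mesh] C=[quill,fin,lens,beam,ingot]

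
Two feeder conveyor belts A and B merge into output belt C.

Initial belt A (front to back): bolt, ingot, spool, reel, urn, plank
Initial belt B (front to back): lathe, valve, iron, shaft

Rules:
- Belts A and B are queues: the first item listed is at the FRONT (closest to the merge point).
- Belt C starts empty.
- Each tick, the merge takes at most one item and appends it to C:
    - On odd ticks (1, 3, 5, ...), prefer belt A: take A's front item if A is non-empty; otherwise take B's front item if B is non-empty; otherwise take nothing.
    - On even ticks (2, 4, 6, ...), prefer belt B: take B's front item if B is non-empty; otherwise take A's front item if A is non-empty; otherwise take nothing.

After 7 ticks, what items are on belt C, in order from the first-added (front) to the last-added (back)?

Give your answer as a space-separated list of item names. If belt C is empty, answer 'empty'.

Answer: bolt lathe ingot valve spool iron reel

Derivation:
Tick 1: prefer A, take bolt from A; A=[ingot,spool,reel,urn,plank] B=[lathe,valve,iron,shaft] C=[bolt]
Tick 2: prefer B, take lathe from B; A=[ingot,spool,reel,urn,plank] B=[valve,iron,shaft] C=[bolt,lathe]
Tick 3: prefer A, take ingot from A; A=[spool,reel,urn,plank] B=[valve,iron,shaft] C=[bolt,lathe,ingot]
Tick 4: prefer B, take valve from B; A=[spool,reel,urn,plank] B=[iron,shaft] C=[bolt,lathe,ingot,valve]
Tick 5: prefer A, take spool from A; A=[reel,urn,plank] B=[iron,shaft] C=[bolt,lathe,ingot,valve,spool]
Tick 6: prefer B, take iron from B; A=[reel,urn,plank] B=[shaft] C=[bolt,lathe,ingot,valve,spool,iron]
Tick 7: prefer A, take reel from A; A=[urn,plank] B=[shaft] C=[bolt,lathe,ingot,valve,spool,iron,reel]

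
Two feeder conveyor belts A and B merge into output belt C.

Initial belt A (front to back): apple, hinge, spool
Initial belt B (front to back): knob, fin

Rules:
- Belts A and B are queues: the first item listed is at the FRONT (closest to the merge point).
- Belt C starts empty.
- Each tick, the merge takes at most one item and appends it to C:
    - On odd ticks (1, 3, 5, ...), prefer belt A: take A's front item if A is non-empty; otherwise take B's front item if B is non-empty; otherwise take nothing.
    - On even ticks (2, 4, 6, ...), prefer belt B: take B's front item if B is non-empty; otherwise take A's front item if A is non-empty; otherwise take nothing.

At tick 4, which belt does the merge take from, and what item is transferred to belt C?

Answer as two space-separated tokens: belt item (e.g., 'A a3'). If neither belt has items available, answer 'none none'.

Answer: B fin

Derivation:
Tick 1: prefer A, take apple from A; A=[hinge,spool] B=[knob,fin] C=[apple]
Tick 2: prefer B, take knob from B; A=[hinge,spool] B=[fin] C=[apple,knob]
Tick 3: prefer A, take hinge from A; A=[spool] B=[fin] C=[apple,knob,hinge]
Tick 4: prefer B, take fin from B; A=[spool] B=[-] C=[apple,knob,hinge,fin]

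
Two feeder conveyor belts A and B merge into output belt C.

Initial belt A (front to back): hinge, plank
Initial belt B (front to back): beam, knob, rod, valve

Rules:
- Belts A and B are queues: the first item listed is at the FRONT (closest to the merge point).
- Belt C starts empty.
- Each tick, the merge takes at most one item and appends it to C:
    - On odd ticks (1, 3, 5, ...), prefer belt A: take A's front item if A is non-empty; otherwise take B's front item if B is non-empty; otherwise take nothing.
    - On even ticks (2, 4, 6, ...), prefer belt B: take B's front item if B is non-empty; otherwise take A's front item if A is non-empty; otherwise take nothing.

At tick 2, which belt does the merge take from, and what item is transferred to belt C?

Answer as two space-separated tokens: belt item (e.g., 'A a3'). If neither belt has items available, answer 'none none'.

Tick 1: prefer A, take hinge from A; A=[plank] B=[beam,knob,rod,valve] C=[hinge]
Tick 2: prefer B, take beam from B; A=[plank] B=[knob,rod,valve] C=[hinge,beam]

Answer: B beam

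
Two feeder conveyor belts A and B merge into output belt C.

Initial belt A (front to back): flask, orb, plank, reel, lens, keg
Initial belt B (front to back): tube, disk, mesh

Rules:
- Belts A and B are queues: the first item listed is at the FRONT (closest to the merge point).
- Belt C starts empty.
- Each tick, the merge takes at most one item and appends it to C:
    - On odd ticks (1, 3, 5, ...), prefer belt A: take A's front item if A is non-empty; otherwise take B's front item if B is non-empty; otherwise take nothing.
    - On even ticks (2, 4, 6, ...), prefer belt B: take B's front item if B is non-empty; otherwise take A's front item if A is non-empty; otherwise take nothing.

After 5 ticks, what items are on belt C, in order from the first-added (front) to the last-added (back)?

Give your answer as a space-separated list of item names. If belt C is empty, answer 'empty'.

Tick 1: prefer A, take flask from A; A=[orb,plank,reel,lens,keg] B=[tube,disk,mesh] C=[flask]
Tick 2: prefer B, take tube from B; A=[orb,plank,reel,lens,keg] B=[disk,mesh] C=[flask,tube]
Tick 3: prefer A, take orb from A; A=[plank,reel,lens,keg] B=[disk,mesh] C=[flask,tube,orb]
Tick 4: prefer B, take disk from B; A=[plank,reel,lens,keg] B=[mesh] C=[flask,tube,orb,disk]
Tick 5: prefer A, take plank from A; A=[reel,lens,keg] B=[mesh] C=[flask,tube,orb,disk,plank]

Answer: flask tube orb disk plank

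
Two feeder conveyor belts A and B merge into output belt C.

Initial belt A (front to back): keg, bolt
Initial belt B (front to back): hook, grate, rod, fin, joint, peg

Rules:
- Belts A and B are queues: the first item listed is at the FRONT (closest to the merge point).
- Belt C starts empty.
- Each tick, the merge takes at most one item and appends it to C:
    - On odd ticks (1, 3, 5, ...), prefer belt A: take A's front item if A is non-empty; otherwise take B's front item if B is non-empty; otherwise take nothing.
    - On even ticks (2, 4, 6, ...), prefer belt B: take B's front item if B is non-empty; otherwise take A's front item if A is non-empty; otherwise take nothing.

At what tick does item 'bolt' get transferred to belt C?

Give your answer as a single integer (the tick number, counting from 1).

Tick 1: prefer A, take keg from A; A=[bolt] B=[hook,grate,rod,fin,joint,peg] C=[keg]
Tick 2: prefer B, take hook from B; A=[bolt] B=[grate,rod,fin,joint,peg] C=[keg,hook]
Tick 3: prefer A, take bolt from A; A=[-] B=[grate,rod,fin,joint,peg] C=[keg,hook,bolt]

Answer: 3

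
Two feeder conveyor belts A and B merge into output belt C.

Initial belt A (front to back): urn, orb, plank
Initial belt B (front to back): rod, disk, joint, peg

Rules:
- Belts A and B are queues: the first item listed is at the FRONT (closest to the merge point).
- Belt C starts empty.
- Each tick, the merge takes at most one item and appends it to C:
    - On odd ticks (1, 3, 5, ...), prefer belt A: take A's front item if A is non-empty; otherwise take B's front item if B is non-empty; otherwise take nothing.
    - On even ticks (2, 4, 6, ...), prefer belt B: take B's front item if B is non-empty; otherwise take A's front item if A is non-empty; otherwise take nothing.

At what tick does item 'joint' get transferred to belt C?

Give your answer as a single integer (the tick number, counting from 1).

Tick 1: prefer A, take urn from A; A=[orb,plank] B=[rod,disk,joint,peg] C=[urn]
Tick 2: prefer B, take rod from B; A=[orb,plank] B=[disk,joint,peg] C=[urn,rod]
Tick 3: prefer A, take orb from A; A=[plank] B=[disk,joint,peg] C=[urn,rod,orb]
Tick 4: prefer B, take disk from B; A=[plank] B=[joint,peg] C=[urn,rod,orb,disk]
Tick 5: prefer A, take plank from A; A=[-] B=[joint,peg] C=[urn,rod,orb,disk,plank]
Tick 6: prefer B, take joint from B; A=[-] B=[peg] C=[urn,rod,orb,disk,plank,joint]

Answer: 6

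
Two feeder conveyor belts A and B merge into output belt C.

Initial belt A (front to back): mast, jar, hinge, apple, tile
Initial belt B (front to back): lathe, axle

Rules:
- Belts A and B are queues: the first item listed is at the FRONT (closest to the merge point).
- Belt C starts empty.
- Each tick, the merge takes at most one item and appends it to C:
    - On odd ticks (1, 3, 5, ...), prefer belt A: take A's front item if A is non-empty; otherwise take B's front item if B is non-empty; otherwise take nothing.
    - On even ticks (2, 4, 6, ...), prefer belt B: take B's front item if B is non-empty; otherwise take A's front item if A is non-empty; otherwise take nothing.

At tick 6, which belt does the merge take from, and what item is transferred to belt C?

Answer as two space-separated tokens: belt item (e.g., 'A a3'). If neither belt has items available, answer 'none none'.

Answer: A apple

Derivation:
Tick 1: prefer A, take mast from A; A=[jar,hinge,apple,tile] B=[lathe,axle] C=[mast]
Tick 2: prefer B, take lathe from B; A=[jar,hinge,apple,tile] B=[axle] C=[mast,lathe]
Tick 3: prefer A, take jar from A; A=[hinge,apple,tile] B=[axle] C=[mast,lathe,jar]
Tick 4: prefer B, take axle from B; A=[hinge,apple,tile] B=[-] C=[mast,lathe,jar,axle]
Tick 5: prefer A, take hinge from A; A=[apple,tile] B=[-] C=[mast,lathe,jar,axle,hinge]
Tick 6: prefer B, take apple from A; A=[tile] B=[-] C=[mast,lathe,jar,axle,hinge,apple]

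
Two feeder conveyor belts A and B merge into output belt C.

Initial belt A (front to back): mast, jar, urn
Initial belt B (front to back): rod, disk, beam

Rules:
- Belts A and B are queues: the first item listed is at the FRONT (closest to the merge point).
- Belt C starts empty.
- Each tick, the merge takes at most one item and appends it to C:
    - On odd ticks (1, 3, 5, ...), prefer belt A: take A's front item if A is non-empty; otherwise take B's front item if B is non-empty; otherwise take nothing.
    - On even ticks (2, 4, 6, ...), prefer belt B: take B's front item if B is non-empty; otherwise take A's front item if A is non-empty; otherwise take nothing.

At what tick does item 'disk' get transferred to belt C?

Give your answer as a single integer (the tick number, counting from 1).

Answer: 4

Derivation:
Tick 1: prefer A, take mast from A; A=[jar,urn] B=[rod,disk,beam] C=[mast]
Tick 2: prefer B, take rod from B; A=[jar,urn] B=[disk,beam] C=[mast,rod]
Tick 3: prefer A, take jar from A; A=[urn] B=[disk,beam] C=[mast,rod,jar]
Tick 4: prefer B, take disk from B; A=[urn] B=[beam] C=[mast,rod,jar,disk]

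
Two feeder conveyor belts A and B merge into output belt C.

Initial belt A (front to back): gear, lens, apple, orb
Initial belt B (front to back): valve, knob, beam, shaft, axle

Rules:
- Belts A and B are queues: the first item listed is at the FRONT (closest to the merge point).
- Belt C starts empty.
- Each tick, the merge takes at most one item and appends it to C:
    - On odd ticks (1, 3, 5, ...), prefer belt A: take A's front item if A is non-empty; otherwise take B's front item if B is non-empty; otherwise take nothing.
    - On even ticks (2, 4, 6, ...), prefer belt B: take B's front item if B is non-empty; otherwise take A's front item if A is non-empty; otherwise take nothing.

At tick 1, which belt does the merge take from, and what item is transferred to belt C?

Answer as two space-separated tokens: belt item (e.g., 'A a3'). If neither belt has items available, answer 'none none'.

Answer: A gear

Derivation:
Tick 1: prefer A, take gear from A; A=[lens,apple,orb] B=[valve,knob,beam,shaft,axle] C=[gear]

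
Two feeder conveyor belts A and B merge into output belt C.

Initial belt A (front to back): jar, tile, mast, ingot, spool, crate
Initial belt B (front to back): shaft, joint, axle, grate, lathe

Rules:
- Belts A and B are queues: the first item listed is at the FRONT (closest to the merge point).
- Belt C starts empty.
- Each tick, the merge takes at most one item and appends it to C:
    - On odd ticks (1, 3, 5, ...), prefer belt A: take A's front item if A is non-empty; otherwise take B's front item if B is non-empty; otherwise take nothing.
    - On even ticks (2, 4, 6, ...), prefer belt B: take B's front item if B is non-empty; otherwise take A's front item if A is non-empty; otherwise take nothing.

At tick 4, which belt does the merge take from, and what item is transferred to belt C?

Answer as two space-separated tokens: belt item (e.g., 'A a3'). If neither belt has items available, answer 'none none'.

Answer: B joint

Derivation:
Tick 1: prefer A, take jar from A; A=[tile,mast,ingot,spool,crate] B=[shaft,joint,axle,grate,lathe] C=[jar]
Tick 2: prefer B, take shaft from B; A=[tile,mast,ingot,spool,crate] B=[joint,axle,grate,lathe] C=[jar,shaft]
Tick 3: prefer A, take tile from A; A=[mast,ingot,spool,crate] B=[joint,axle,grate,lathe] C=[jar,shaft,tile]
Tick 4: prefer B, take joint from B; A=[mast,ingot,spool,crate] B=[axle,grate,lathe] C=[jar,shaft,tile,joint]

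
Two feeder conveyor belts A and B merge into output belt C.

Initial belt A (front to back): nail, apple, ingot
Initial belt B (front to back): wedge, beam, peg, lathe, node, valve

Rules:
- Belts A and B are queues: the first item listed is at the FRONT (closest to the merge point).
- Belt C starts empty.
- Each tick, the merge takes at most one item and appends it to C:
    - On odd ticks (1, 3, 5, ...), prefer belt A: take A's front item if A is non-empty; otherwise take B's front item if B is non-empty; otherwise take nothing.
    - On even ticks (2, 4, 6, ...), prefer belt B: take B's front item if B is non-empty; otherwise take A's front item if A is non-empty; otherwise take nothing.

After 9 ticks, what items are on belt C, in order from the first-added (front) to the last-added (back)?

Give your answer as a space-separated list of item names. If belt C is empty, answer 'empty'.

Tick 1: prefer A, take nail from A; A=[apple,ingot] B=[wedge,beam,peg,lathe,node,valve] C=[nail]
Tick 2: prefer B, take wedge from B; A=[apple,ingot] B=[beam,peg,lathe,node,valve] C=[nail,wedge]
Tick 3: prefer A, take apple from A; A=[ingot] B=[beam,peg,lathe,node,valve] C=[nail,wedge,apple]
Tick 4: prefer B, take beam from B; A=[ingot] B=[peg,lathe,node,valve] C=[nail,wedge,apple,beam]
Tick 5: prefer A, take ingot from A; A=[-] B=[peg,lathe,node,valve] C=[nail,wedge,apple,beam,ingot]
Tick 6: prefer B, take peg from B; A=[-] B=[lathe,node,valve] C=[nail,wedge,apple,beam,ingot,peg]
Tick 7: prefer A, take lathe from B; A=[-] B=[node,valve] C=[nail,wedge,apple,beam,ingot,peg,lathe]
Tick 8: prefer B, take node from B; A=[-] B=[valve] C=[nail,wedge,apple,beam,ingot,peg,lathe,node]
Tick 9: prefer A, take valve from B; A=[-] B=[-] C=[nail,wedge,apple,beam,ingot,peg,lathe,node,valve]

Answer: nail wedge apple beam ingot peg lathe node valve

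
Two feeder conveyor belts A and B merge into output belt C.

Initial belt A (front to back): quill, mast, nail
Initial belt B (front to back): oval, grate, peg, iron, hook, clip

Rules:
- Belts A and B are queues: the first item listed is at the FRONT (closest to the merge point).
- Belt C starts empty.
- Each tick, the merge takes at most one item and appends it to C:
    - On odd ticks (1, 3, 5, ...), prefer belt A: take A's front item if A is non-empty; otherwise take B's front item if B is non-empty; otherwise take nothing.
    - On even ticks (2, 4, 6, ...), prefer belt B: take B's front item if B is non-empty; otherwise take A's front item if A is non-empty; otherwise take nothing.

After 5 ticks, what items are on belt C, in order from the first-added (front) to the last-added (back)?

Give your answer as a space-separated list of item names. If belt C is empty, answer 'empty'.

Answer: quill oval mast grate nail

Derivation:
Tick 1: prefer A, take quill from A; A=[mast,nail] B=[oval,grate,peg,iron,hook,clip] C=[quill]
Tick 2: prefer B, take oval from B; A=[mast,nail] B=[grate,peg,iron,hook,clip] C=[quill,oval]
Tick 3: prefer A, take mast from A; A=[nail] B=[grate,peg,iron,hook,clip] C=[quill,oval,mast]
Tick 4: prefer B, take grate from B; A=[nail] B=[peg,iron,hook,clip] C=[quill,oval,mast,grate]
Tick 5: prefer A, take nail from A; A=[-] B=[peg,iron,hook,clip] C=[quill,oval,mast,grate,nail]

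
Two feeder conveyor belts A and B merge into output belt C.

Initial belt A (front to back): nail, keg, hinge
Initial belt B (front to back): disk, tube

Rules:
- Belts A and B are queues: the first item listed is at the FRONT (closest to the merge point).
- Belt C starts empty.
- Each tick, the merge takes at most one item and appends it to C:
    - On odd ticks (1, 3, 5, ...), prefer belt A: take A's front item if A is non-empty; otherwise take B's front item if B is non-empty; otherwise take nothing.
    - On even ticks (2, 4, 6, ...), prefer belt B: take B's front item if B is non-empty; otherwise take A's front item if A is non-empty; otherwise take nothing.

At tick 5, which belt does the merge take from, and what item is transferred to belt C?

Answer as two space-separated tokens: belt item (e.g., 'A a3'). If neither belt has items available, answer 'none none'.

Tick 1: prefer A, take nail from A; A=[keg,hinge] B=[disk,tube] C=[nail]
Tick 2: prefer B, take disk from B; A=[keg,hinge] B=[tube] C=[nail,disk]
Tick 3: prefer A, take keg from A; A=[hinge] B=[tube] C=[nail,disk,keg]
Tick 4: prefer B, take tube from B; A=[hinge] B=[-] C=[nail,disk,keg,tube]
Tick 5: prefer A, take hinge from A; A=[-] B=[-] C=[nail,disk,keg,tube,hinge]

Answer: A hinge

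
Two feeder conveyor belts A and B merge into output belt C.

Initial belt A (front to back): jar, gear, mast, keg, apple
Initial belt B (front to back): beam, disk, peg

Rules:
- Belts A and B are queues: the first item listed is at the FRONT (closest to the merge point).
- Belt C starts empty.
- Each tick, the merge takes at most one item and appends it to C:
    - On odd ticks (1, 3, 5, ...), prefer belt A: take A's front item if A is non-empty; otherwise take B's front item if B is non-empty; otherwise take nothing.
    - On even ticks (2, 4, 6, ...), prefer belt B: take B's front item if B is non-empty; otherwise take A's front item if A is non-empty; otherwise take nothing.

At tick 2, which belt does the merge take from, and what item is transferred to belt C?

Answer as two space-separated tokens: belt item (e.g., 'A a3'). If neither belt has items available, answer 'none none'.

Tick 1: prefer A, take jar from A; A=[gear,mast,keg,apple] B=[beam,disk,peg] C=[jar]
Tick 2: prefer B, take beam from B; A=[gear,mast,keg,apple] B=[disk,peg] C=[jar,beam]

Answer: B beam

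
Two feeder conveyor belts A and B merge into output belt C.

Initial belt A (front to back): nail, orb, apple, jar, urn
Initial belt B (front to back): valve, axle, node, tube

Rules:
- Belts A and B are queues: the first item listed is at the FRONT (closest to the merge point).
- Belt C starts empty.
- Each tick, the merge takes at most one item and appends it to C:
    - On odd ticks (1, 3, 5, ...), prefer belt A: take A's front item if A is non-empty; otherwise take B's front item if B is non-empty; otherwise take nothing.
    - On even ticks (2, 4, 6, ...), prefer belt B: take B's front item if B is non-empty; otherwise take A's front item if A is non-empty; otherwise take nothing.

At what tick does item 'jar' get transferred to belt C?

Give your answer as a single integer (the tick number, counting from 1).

Answer: 7

Derivation:
Tick 1: prefer A, take nail from A; A=[orb,apple,jar,urn] B=[valve,axle,node,tube] C=[nail]
Tick 2: prefer B, take valve from B; A=[orb,apple,jar,urn] B=[axle,node,tube] C=[nail,valve]
Tick 3: prefer A, take orb from A; A=[apple,jar,urn] B=[axle,node,tube] C=[nail,valve,orb]
Tick 4: prefer B, take axle from B; A=[apple,jar,urn] B=[node,tube] C=[nail,valve,orb,axle]
Tick 5: prefer A, take apple from A; A=[jar,urn] B=[node,tube] C=[nail,valve,orb,axle,apple]
Tick 6: prefer B, take node from B; A=[jar,urn] B=[tube] C=[nail,valve,orb,axle,apple,node]
Tick 7: prefer A, take jar from A; A=[urn] B=[tube] C=[nail,valve,orb,axle,apple,node,jar]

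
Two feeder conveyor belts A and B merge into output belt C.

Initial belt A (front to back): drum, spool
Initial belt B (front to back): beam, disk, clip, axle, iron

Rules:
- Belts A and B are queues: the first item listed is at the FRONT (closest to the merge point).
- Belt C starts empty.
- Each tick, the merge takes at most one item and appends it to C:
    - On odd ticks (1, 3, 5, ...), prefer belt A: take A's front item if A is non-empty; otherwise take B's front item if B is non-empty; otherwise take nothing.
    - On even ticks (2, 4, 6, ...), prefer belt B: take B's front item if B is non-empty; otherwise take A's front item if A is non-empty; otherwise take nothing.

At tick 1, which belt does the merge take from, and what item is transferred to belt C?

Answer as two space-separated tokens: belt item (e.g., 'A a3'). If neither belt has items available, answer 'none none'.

Answer: A drum

Derivation:
Tick 1: prefer A, take drum from A; A=[spool] B=[beam,disk,clip,axle,iron] C=[drum]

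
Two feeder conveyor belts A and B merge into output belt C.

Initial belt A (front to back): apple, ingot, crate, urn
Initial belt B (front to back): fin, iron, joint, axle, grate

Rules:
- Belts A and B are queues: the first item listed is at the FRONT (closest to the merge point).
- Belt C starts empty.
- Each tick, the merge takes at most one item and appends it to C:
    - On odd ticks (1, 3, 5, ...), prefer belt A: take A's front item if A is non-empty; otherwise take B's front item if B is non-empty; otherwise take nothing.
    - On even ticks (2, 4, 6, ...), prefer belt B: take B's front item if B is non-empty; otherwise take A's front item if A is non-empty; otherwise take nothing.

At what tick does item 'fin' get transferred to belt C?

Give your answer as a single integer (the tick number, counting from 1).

Answer: 2

Derivation:
Tick 1: prefer A, take apple from A; A=[ingot,crate,urn] B=[fin,iron,joint,axle,grate] C=[apple]
Tick 2: prefer B, take fin from B; A=[ingot,crate,urn] B=[iron,joint,axle,grate] C=[apple,fin]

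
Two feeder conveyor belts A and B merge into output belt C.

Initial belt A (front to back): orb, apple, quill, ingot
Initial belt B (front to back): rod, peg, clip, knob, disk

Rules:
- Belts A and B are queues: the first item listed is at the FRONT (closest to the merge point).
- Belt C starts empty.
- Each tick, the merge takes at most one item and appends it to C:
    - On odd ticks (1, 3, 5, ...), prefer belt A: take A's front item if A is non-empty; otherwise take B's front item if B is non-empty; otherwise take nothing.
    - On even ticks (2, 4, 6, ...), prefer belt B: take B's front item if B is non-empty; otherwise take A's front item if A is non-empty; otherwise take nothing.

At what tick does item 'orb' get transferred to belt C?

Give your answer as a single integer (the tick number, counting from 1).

Answer: 1

Derivation:
Tick 1: prefer A, take orb from A; A=[apple,quill,ingot] B=[rod,peg,clip,knob,disk] C=[orb]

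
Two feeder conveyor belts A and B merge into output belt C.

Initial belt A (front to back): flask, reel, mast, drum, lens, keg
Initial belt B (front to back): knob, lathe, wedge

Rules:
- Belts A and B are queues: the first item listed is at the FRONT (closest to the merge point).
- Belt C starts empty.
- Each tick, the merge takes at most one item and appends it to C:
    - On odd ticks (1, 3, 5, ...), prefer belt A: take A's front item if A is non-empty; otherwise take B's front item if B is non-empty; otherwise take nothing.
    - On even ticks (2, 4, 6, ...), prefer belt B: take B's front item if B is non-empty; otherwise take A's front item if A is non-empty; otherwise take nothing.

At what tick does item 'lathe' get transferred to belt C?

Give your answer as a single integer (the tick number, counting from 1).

Answer: 4

Derivation:
Tick 1: prefer A, take flask from A; A=[reel,mast,drum,lens,keg] B=[knob,lathe,wedge] C=[flask]
Tick 2: prefer B, take knob from B; A=[reel,mast,drum,lens,keg] B=[lathe,wedge] C=[flask,knob]
Tick 3: prefer A, take reel from A; A=[mast,drum,lens,keg] B=[lathe,wedge] C=[flask,knob,reel]
Tick 4: prefer B, take lathe from B; A=[mast,drum,lens,keg] B=[wedge] C=[flask,knob,reel,lathe]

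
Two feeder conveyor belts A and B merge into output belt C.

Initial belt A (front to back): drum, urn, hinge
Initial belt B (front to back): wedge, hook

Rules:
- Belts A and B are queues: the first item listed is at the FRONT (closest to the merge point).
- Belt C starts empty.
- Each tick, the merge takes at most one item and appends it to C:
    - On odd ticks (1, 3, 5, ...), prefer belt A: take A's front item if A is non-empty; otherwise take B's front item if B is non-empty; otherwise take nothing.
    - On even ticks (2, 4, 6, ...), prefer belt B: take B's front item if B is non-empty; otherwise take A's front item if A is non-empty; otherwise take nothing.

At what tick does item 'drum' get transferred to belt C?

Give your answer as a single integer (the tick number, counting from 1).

Tick 1: prefer A, take drum from A; A=[urn,hinge] B=[wedge,hook] C=[drum]

Answer: 1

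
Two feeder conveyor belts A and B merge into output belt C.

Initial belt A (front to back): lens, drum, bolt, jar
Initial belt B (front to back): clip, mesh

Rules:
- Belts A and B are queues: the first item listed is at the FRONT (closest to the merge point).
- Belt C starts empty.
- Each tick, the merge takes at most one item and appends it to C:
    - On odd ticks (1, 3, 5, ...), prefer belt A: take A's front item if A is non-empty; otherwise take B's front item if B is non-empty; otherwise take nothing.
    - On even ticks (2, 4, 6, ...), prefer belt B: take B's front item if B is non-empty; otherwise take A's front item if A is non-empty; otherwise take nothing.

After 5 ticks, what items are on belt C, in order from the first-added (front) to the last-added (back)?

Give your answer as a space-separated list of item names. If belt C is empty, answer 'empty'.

Answer: lens clip drum mesh bolt

Derivation:
Tick 1: prefer A, take lens from A; A=[drum,bolt,jar] B=[clip,mesh] C=[lens]
Tick 2: prefer B, take clip from B; A=[drum,bolt,jar] B=[mesh] C=[lens,clip]
Tick 3: prefer A, take drum from A; A=[bolt,jar] B=[mesh] C=[lens,clip,drum]
Tick 4: prefer B, take mesh from B; A=[bolt,jar] B=[-] C=[lens,clip,drum,mesh]
Tick 5: prefer A, take bolt from A; A=[jar] B=[-] C=[lens,clip,drum,mesh,bolt]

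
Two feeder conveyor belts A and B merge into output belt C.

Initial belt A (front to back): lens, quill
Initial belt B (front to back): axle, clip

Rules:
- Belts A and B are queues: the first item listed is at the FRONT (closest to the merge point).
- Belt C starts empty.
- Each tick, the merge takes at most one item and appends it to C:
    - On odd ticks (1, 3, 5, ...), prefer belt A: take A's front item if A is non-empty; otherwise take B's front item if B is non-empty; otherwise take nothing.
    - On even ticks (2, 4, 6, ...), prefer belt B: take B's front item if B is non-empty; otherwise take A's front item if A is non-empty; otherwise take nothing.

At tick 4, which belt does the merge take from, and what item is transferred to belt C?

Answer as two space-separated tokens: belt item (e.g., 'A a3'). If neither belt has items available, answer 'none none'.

Tick 1: prefer A, take lens from A; A=[quill] B=[axle,clip] C=[lens]
Tick 2: prefer B, take axle from B; A=[quill] B=[clip] C=[lens,axle]
Tick 3: prefer A, take quill from A; A=[-] B=[clip] C=[lens,axle,quill]
Tick 4: prefer B, take clip from B; A=[-] B=[-] C=[lens,axle,quill,clip]

Answer: B clip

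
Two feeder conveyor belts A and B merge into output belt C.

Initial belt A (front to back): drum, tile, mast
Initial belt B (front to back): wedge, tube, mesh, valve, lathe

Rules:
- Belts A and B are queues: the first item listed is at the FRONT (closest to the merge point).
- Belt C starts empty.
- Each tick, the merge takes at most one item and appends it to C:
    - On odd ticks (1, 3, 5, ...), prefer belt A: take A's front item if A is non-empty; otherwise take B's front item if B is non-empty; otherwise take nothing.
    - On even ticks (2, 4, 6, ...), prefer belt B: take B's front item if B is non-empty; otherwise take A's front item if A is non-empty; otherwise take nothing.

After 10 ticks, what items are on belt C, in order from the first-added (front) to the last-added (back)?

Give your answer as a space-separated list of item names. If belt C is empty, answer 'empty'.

Tick 1: prefer A, take drum from A; A=[tile,mast] B=[wedge,tube,mesh,valve,lathe] C=[drum]
Tick 2: prefer B, take wedge from B; A=[tile,mast] B=[tube,mesh,valve,lathe] C=[drum,wedge]
Tick 3: prefer A, take tile from A; A=[mast] B=[tube,mesh,valve,lathe] C=[drum,wedge,tile]
Tick 4: prefer B, take tube from B; A=[mast] B=[mesh,valve,lathe] C=[drum,wedge,tile,tube]
Tick 5: prefer A, take mast from A; A=[-] B=[mesh,valve,lathe] C=[drum,wedge,tile,tube,mast]
Tick 6: prefer B, take mesh from B; A=[-] B=[valve,lathe] C=[drum,wedge,tile,tube,mast,mesh]
Tick 7: prefer A, take valve from B; A=[-] B=[lathe] C=[drum,wedge,tile,tube,mast,mesh,valve]
Tick 8: prefer B, take lathe from B; A=[-] B=[-] C=[drum,wedge,tile,tube,mast,mesh,valve,lathe]
Tick 9: prefer A, both empty, nothing taken; A=[-] B=[-] C=[drum,wedge,tile,tube,mast,mesh,valve,lathe]
Tick 10: prefer B, both empty, nothing taken; A=[-] B=[-] C=[drum,wedge,tile,tube,mast,mesh,valve,lathe]

Answer: drum wedge tile tube mast mesh valve lathe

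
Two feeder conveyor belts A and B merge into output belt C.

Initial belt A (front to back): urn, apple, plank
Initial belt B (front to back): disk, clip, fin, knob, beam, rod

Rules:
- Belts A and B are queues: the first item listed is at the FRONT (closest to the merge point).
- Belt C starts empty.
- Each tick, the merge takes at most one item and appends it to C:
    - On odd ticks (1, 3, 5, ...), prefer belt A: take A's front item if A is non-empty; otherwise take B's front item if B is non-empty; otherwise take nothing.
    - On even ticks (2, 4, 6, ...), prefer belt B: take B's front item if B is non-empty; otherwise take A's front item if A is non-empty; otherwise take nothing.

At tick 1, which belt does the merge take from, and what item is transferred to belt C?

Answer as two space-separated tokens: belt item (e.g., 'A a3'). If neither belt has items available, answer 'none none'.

Answer: A urn

Derivation:
Tick 1: prefer A, take urn from A; A=[apple,plank] B=[disk,clip,fin,knob,beam,rod] C=[urn]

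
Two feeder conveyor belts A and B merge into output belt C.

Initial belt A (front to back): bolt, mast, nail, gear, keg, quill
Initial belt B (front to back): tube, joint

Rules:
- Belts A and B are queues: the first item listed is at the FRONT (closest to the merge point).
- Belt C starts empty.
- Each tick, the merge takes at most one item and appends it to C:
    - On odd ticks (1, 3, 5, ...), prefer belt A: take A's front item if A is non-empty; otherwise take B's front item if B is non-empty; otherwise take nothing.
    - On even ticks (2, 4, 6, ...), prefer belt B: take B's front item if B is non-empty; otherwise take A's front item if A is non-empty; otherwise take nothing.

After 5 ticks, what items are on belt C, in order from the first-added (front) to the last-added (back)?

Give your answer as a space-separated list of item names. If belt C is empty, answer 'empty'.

Tick 1: prefer A, take bolt from A; A=[mast,nail,gear,keg,quill] B=[tube,joint] C=[bolt]
Tick 2: prefer B, take tube from B; A=[mast,nail,gear,keg,quill] B=[joint] C=[bolt,tube]
Tick 3: prefer A, take mast from A; A=[nail,gear,keg,quill] B=[joint] C=[bolt,tube,mast]
Tick 4: prefer B, take joint from B; A=[nail,gear,keg,quill] B=[-] C=[bolt,tube,mast,joint]
Tick 5: prefer A, take nail from A; A=[gear,keg,quill] B=[-] C=[bolt,tube,mast,joint,nail]

Answer: bolt tube mast joint nail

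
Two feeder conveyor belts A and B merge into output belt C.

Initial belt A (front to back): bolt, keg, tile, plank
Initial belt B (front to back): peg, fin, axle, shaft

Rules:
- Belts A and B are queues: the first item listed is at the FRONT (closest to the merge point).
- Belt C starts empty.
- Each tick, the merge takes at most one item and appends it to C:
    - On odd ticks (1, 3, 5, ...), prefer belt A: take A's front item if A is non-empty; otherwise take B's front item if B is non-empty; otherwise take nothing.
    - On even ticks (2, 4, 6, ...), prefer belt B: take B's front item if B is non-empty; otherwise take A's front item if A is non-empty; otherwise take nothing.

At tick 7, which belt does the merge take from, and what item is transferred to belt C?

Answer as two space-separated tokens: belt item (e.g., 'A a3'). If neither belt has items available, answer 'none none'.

Answer: A plank

Derivation:
Tick 1: prefer A, take bolt from A; A=[keg,tile,plank] B=[peg,fin,axle,shaft] C=[bolt]
Tick 2: prefer B, take peg from B; A=[keg,tile,plank] B=[fin,axle,shaft] C=[bolt,peg]
Tick 3: prefer A, take keg from A; A=[tile,plank] B=[fin,axle,shaft] C=[bolt,peg,keg]
Tick 4: prefer B, take fin from B; A=[tile,plank] B=[axle,shaft] C=[bolt,peg,keg,fin]
Tick 5: prefer A, take tile from A; A=[plank] B=[axle,shaft] C=[bolt,peg,keg,fin,tile]
Tick 6: prefer B, take axle from B; A=[plank] B=[shaft] C=[bolt,peg,keg,fin,tile,axle]
Tick 7: prefer A, take plank from A; A=[-] B=[shaft] C=[bolt,peg,keg,fin,tile,axle,plank]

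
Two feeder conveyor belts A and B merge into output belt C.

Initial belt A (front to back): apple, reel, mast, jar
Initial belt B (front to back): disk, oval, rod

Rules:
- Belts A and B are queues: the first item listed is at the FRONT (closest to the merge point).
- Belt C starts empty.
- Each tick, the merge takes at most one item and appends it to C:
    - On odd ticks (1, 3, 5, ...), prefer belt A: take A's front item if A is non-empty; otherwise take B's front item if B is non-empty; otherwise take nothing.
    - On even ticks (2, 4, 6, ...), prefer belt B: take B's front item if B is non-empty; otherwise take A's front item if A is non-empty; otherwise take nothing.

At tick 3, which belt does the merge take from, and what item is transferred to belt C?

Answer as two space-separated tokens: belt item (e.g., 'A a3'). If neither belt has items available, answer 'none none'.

Answer: A reel

Derivation:
Tick 1: prefer A, take apple from A; A=[reel,mast,jar] B=[disk,oval,rod] C=[apple]
Tick 2: prefer B, take disk from B; A=[reel,mast,jar] B=[oval,rod] C=[apple,disk]
Tick 3: prefer A, take reel from A; A=[mast,jar] B=[oval,rod] C=[apple,disk,reel]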